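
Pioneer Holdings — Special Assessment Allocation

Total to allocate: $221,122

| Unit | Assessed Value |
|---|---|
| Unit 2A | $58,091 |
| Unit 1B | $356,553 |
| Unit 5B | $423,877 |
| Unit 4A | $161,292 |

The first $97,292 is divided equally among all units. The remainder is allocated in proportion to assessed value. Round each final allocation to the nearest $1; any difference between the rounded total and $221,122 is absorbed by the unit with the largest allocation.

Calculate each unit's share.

First tranche $97,292 split equally: $24,323 each.
Remainder $123,830 by assessed value (total 999,813): Unit 2A 7,194.75 → $7,195; Unit 1B 44,160.22 → $44,160; Unit 5B 52,498.51 → $52,499; Unit 4A 19,976.52 → $19,977.
Rounding difference −$1 on remainder applied to Unit 5B.
Totals: Unit 2A $24,323 + $7,195 = $31,518; Unit 1B $24,323 + $44,160 = $68,483; Unit 5B $24,323 + $52,498 = $76,821; Unit 4A $24,323 + $19,977 = $44,300.

Unit 2A: $31,518; Unit 1B: $68,483; Unit 5B: $76,821; Unit 4A: $44,300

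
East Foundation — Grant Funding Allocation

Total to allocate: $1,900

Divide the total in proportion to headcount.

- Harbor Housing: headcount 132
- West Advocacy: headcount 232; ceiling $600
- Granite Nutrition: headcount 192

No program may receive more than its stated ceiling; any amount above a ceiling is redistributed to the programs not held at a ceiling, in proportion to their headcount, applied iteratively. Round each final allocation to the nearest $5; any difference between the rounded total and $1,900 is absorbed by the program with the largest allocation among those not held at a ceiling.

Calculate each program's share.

Harbor Housing: $530 | West Advocacy: $600 | Granite Nutrition: $770

Sum of headcount: 556.
Pro-rata shares before constraints: Harbor Housing 451.08; West Advocacy 792.81; Granite Nutrition 656.12.
Capped: West Advocacy ($600); residual $1,300 reallocated over remaining headcount 324.
Shares after redistribution: Harbor Housing 529.63 → $530; Granite Nutrition 770.37 → $770.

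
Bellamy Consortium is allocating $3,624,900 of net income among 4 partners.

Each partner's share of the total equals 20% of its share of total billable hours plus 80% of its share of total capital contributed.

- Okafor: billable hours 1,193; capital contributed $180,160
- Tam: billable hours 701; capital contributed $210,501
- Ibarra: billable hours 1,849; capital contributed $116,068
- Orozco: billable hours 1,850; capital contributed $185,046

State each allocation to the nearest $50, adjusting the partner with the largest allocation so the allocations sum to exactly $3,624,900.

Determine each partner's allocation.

Okafor: $909,850 · Tam: $973,300 · Ibarra: $726,250 · Orozco: $1,015,500

Billable hours total 5,593; capital contributed total 691,775.
Composite weights (20% billable hours + 80% capital contributed): Okafor 0.2510; Tam 0.2685; Ibarra 0.2003; Orozco 0.2801.
Raw shares: Okafor 909,870.44; Tam 973,285.49; Ibarra 726,229.37; Orozco 1,015,514.69.
After rounding ($50): Okafor $909,850; Tam $973,300; Ibarra $726,250; Orozco $1,015,500. Sum = $3,624,900.
Rounded total matches; no reconciliation needed.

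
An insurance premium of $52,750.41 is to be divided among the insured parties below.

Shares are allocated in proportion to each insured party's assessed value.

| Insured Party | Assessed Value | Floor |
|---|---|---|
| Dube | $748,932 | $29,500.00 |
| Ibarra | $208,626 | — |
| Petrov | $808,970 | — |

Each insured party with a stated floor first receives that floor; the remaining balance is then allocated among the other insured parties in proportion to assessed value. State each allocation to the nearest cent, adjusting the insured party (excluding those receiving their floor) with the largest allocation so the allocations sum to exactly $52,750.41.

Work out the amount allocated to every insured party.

Fund the minimums — Dube $29,500.00. Residual $23,250.41.
Residual split over remaining assessed value 1,017,596: Ibarra 4,766.7641 → $4,766.76; Petrov 18,483.6459 → $18,483.65.

Dube: $29,500.00 · Ibarra: $4,766.76 · Petrov: $18,483.65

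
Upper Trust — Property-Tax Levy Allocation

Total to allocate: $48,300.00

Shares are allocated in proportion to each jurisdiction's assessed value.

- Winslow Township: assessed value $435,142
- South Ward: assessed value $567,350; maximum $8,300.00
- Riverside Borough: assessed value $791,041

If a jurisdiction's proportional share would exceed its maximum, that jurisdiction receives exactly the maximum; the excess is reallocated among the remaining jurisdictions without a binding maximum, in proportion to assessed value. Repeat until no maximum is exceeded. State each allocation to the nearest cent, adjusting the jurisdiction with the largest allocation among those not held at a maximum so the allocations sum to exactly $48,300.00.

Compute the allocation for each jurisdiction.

Winslow Township: $14,195.01 | South Ward: $8,300.00 | Riverside Borough: $25,804.99

Assessed value total: 1,793,533.
Pro-rata shares before constraints: Winslow Township 11,718.4120; South Ward 15,278.7849; Riverside Borough 21,302.8031.
Capped: South Ward ($8,300.00); remaining pool $40,000.00 reallocated over remaining assessed value 1,226,183.
Shares after redistribution: Winslow Township 14,195.0100 → $14,195.01; Riverside Borough 25,804.9900 → $25,804.99.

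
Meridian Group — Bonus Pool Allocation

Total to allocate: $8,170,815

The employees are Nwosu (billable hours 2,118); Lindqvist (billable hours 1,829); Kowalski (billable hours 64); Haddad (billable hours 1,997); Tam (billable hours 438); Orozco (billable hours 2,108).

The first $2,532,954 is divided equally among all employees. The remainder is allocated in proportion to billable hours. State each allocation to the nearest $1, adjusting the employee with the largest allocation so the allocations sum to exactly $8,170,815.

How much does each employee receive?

Nwosu: $1,818,112 · Lindqvist: $1,627,636 · Kowalski: $464,341 · Haddad: $1,738,363 · Tam: $710,841 · Orozco: $1,811,522

Equal tier: $2,532,954 ÷ 6 = $422,159 apiece.
Remainder $5,637,861 by billable hours (total 8,554): Nwosu 1,395,953.89 → $1,395,954; Lindqvist 1,205,476.71 → $1,205,477; Kowalski 42,181.80 → $42,182; Haddad 1,316,203.93 → $1,316,204; Tam 288,681.68 → $288,682; Orozco 1,389,362.99 → $1,389,363.
Rounding difference −$1 on remainder applied to Nwosu.
Totals: Nwosu $422,159 + $1,395,953 = $1,818,112; Lindqvist $422,159 + $1,205,477 = $1,627,636; Kowalski $422,159 + $42,182 = $464,341; Haddad $422,159 + $1,316,204 = $1,738,363; Tam $422,159 + $288,682 = $710,841; Orozco $422,159 + $1,389,363 = $1,811,522.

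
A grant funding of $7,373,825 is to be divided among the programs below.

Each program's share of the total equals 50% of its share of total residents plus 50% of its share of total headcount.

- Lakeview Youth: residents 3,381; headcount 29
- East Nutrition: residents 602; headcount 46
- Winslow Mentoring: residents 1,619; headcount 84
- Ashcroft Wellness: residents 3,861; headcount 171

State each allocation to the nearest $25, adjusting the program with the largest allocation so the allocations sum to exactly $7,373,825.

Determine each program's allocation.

Residents total 9,463; headcount total 330.
Combined weights (50% residents + 50% headcount): Lakeview Youth 0.2226; East Nutrition 0.1015; Winslow Mentoring 0.2128; Ashcroft Wellness 0.4631.
Pro-rata amounts: Lakeview Youth 1,641,284.63; East Nutrition 748,480.58; Winslow Mentoring 1,569,271.07; Ashcroft Wellness 3,414,788.73.
Rounded to nearest $25: Lakeview Youth $1,641,275; East Nutrition $748,475; Winslow Mentoring $1,569,275; Ashcroft Wellness $3,414,800. Sum = $7,373,825.
Rounded total matches; no reconciliation needed.

Lakeview Youth: $1,641,275 | East Nutrition: $748,475 | Winslow Mentoring: $1,569,275 | Ashcroft Wellness: $3,414,800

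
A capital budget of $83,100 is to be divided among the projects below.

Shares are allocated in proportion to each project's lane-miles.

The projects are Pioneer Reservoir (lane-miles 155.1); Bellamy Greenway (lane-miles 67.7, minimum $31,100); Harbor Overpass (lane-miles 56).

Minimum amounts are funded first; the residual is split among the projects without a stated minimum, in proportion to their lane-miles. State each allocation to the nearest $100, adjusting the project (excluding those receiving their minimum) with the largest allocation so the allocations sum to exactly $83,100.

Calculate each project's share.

Pioneer Reservoir: $38,200 | Bellamy Greenway: $31,100 | Harbor Overpass: $13,800

Fund the minimums — Bellamy Greenway $31,100. Residual $52,000.
Residual split over remaining lane-miles 211.1: Pioneer Reservoir 38,205.59 → $38,200; Harbor Overpass 13,794.41 → $13,800.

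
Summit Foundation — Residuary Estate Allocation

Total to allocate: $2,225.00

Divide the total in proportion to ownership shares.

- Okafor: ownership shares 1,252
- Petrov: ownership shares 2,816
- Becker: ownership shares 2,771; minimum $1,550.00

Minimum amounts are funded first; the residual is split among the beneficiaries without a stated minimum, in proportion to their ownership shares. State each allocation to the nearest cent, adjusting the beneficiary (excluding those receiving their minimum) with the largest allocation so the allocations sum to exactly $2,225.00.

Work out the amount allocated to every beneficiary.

Fund the minimums — Becker $1,550.00. Residual $675.00.
Residual split over remaining ownership shares 4,068: Okafor 207.7434 → $207.74; Petrov 467.2566 → $467.26.

Okafor: $207.74; Petrov: $467.26; Becker: $1,550.00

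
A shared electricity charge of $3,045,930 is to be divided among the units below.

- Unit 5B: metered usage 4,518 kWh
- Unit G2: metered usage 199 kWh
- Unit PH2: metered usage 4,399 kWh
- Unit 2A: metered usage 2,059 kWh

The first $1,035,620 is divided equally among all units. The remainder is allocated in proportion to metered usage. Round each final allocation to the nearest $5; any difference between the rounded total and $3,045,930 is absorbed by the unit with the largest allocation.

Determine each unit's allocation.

$1,035,620 shared equally gives $258,905 per unit.
Remainder $2,010,310 by metered usage (total 11,175): Unit 5B 812,758.89 → $812,760; Unit G2 35,798.81 → $35,800; Unit PH2 791,351.56 → $791,350; Unit 2A 370,400.74 → $370,400.
Totals: Unit 5B $258,905 + $812,760 = $1,071,665; Unit G2 $258,905 + $35,800 = $294,705; Unit PH2 $258,905 + $791,350 = $1,050,255; Unit 2A $258,905 + $370,400 = $629,305.

Unit 5B: $1,071,665 | Unit G2: $294,705 | Unit PH2: $1,050,255 | Unit 2A: $629,305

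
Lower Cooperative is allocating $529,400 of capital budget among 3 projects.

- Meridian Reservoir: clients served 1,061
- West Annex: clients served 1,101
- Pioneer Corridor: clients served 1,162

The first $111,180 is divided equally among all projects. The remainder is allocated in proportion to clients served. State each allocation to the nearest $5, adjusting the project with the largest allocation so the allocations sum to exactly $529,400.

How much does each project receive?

Meridian Reservoir: $170,555 · West Annex: $175,585 · Pioneer Corridor: $183,260

First tranche $111,180 split equally: $37,060 each.
Remainder $418,220 by clients served (total 3,324): Meridian Reservoir 133,493.21 → $133,495; West Annex 138,525.94 → $138,525; Pioneer Corridor 146,200.85 → $146,200.
Totals: Meridian Reservoir $37,060 + $133,495 = $170,555; West Annex $37,060 + $138,525 = $175,585; Pioneer Corridor $37,060 + $146,200 = $183,260.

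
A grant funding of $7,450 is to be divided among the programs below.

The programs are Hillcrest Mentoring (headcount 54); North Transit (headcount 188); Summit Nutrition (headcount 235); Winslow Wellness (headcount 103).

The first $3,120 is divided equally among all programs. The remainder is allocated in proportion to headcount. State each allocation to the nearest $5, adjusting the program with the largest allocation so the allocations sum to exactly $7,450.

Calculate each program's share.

Equal tier: $3,120 ÷ 4 = $780 apiece.
Remainder $4,330 by headcount (total 580): Hillcrest Mentoring 403.14 → $405; North Transit 1,403.52 → $1,405; Summit Nutrition 1,754.40 → $1,755; Winslow Wellness 768.95 → $770.
Rounding difference −$5 on remainder applied to Summit Nutrition.
Totals: Hillcrest Mentoring $780 + $405 = $1,185; North Transit $780 + $1,405 = $2,185; Summit Nutrition $780 + $1,750 = $2,530; Winslow Wellness $780 + $770 = $1,550.

Hillcrest Mentoring: $1,185 · North Transit: $2,185 · Summit Nutrition: $2,530 · Winslow Wellness: $1,550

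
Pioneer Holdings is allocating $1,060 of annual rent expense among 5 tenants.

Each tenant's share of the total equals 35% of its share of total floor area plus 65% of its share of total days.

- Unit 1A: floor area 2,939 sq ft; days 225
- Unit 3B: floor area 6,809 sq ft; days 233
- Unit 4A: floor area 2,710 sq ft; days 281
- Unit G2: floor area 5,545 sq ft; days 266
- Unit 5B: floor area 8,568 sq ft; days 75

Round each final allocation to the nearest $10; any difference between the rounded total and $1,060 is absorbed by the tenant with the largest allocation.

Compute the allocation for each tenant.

Floor area total 26,571; days total 1,080.
Composite weights (35% floor area + 65% days): Unit 1A 0.1741; Unit 3B 0.2299; Unit 4A 0.2048; Unit G2 0.2331; Unit 5B 0.1580.
Raw shares: Unit 1A 184.58; Unit 3B 243.72; Unit 4A 217.11; Unit G2 247.12; Unit 5B 167.48.
Rounded to nearest $10: Unit 1A $180; Unit 3B $240; Unit 4A $220; Unit G2 $250; Unit 5B $170. Sum = $1,060.
Sum already equals the total — no adjustment.

Unit 1A: $180; Unit 3B: $240; Unit 4A: $220; Unit G2: $250; Unit 5B: $170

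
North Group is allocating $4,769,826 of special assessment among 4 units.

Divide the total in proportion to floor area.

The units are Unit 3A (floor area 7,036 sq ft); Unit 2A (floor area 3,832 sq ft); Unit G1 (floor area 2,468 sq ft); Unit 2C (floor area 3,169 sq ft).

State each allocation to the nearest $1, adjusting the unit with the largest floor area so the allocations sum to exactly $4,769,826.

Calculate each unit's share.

Floor area total: 7,036 + 3,832 + 2,468 + 3,169 = 16,505.
Unrounded shares: Unit 3A 2,033,353.27; Unit 2A 1,107,420.37; Unit G1 713,234.21; Unit 2C 915,818.15.
Rounded to nearest $1: Unit 3A $2,033,353; Unit 2A $1,107,420; Unit G1 $713,234; Unit 2C $915,818. Sum = $4,769,825.
Difference $4,769,826 − $4,769,825 = +$1 applied to largest floor area (Unit 3A): Unit 3A becomes $2,033,354.

Unit 3A: $2,033,354; Unit 2A: $1,107,420; Unit G1: $713,234; Unit 2C: $915,818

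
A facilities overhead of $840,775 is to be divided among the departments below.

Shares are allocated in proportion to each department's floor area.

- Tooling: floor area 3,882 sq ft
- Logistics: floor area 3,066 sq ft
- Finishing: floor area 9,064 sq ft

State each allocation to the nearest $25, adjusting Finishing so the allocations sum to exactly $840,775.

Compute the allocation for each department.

Combined floor area = 16,012.
Unrounded shares: Tooling 3,882/16,012 × $840,775 = 203,840.15; Logistics 3,066/16,012 × $840,775 = 160,992.76; Finishing 9,064/16,012 × $840,775 = 475,942.08.
At nearest $25: Tooling $203,850; Logistics $161,000; Finishing $475,950. Sum = $840,800.
Difference $840,775 − $840,800 = −$25 applied to Finishing: Finishing becomes $475,925.

Tooling: $203,850; Logistics: $161,000; Finishing: $475,925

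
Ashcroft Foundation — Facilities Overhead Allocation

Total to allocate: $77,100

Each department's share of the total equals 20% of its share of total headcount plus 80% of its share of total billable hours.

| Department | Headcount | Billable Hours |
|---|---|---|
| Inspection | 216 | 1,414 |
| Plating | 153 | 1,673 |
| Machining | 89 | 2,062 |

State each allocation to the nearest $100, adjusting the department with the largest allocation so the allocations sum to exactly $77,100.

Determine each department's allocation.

Totals — headcount 458, billable hours 5,149.
Blended shares (20% headcount + 80% billable hours): Inspection 0.3140; Plating 0.3267; Machining 0.3592.
Pro-rata amounts: Inspection 24,210.66; Plating 25,192.13; Machining 27,697.21.
After rounding ($100): Inspection $24,200; Plating $25,200; Machining $27,700. Sum = $77,100.
Rounded total matches; no reconciliation needed.

Inspection: $24,200; Plating: $25,200; Machining: $27,700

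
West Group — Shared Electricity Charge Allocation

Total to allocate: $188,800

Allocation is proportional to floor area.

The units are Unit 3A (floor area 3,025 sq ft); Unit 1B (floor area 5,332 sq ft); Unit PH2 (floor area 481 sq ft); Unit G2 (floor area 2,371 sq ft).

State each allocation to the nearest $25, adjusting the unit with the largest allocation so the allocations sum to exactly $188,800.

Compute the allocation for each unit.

Unit 3A: $50,950; Unit 1B: $89,825; Unit PH2: $8,100; Unit G2: $39,925

Combined floor area = 11,209.
Pro-rata amounts: Unit 3A 3,025/11,209 × $188,800 = 50,951.91; Unit 1B 5,332/11,209 × $188,800 = 89,810.12; Unit PH2 481/11,209 × $188,800 = 8,101.78; Unit G2 2,371/11,209 × $188,800 = 39,936.19.
Rounded to nearest $25: Unit 3A $50,950; Unit 1B $89,800; Unit PH2 $8,100; Unit G2 $39,925. Sum = $188,775.
Difference $188,800 − $188,775 = +$25 applied to largest allocation (Unit 1B): Unit 1B becomes $89,825.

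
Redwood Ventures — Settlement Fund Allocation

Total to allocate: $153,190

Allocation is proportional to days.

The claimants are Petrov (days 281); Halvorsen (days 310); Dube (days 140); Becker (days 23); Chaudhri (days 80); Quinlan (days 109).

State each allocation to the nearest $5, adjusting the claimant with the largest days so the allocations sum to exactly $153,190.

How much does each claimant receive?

Combined days = 281 + 310 + 140 + 23 + 80 + 109 = 943.
Unrounded shares: Petrov 45,648.35; Halvorsen 50,359.38; Dube 22,742.95; Becker 3,736.34; Chaudhri 12,995.97; Quinlan 17,707.01.
Rounded to nearest $5: Petrov $45,650; Halvorsen $50,360; Dube $22,745; Becker $3,735; Chaudhri $12,995; Quinlan $17,705. Sum = $153,190.
Sum already equals the total — no adjustment.

Petrov: $45,650 · Halvorsen: $50,360 · Dube: $22,745 · Becker: $3,735 · Chaudhri: $12,995 · Quinlan: $17,705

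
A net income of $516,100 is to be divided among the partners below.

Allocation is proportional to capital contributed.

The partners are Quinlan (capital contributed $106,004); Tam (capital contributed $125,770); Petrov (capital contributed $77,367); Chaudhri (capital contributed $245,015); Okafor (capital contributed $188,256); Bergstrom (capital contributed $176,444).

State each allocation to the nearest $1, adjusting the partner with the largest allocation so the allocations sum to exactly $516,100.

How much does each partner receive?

Capital contributed total: 918,856.
Raw shares: Quinlan 106,004/918,856 × $516,100 = 59,539.98; Tam 125,770/918,856 × $516,100 = 70,642.08; Petrov 77,367/918,856 × $516,100 = 43,455.24; Chaudhri 245,015/918,856 × $516,100 = 137,619.22; Okafor 188,256/918,856 × $516,100 = 105,739.01; Bergstrom 176,444/918,856 × $516,100 = 99,104.48.
At nearest $1: Quinlan $59,540; Tam $70,642; Petrov $43,455; Chaudhri $137,619; Okafor $105,739; Bergstrom $99,104. Sum = $516,099.
Difference $516,100 − $516,099 = +$1 applied to largest allocation (Chaudhri): Chaudhri becomes $137,620.

Quinlan: $59,540 | Tam: $70,642 | Petrov: $43,455 | Chaudhri: $137,620 | Okafor: $105,739 | Bergstrom: $99,104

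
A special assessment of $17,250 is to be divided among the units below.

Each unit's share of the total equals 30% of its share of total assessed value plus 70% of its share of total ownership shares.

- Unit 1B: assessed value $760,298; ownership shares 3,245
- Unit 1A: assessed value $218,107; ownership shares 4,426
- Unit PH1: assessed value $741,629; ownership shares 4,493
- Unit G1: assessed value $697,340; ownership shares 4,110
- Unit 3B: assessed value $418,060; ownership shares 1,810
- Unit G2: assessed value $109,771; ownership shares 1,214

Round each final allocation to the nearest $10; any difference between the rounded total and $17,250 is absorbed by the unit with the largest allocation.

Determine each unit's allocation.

Unit 1B: $3,370 | Unit 1A: $3,150 | Unit PH1: $4,110 | Unit G1: $3,800 | Unit 3B: $1,870 | Unit G2: $950

Totals — assessed value 2,945,205, ownership shares 19,298.
Blended shares (30% assessed value + 70% ownership shares): Unit 1B 0.1952; Unit 1A 0.1828; Unit PH1 0.2385; Unit G1 0.2201; Unit 3B 0.1082; Unit G2 0.0552.
Proportional shares: Unit 1B 3,366.35; Unit 1A 3,152.64; Unit PH1 4,114.44; Unit G1 3,796.97; Unit 3B 1,867.11; Unit G2 952.49.
Rounded to nearest $10: Unit 1B $3,370; Unit 1A $3,150; Unit PH1 $4,110; Unit G1 $3,800; Unit 3B $1,870; Unit G2 $950. Sum = $17,250.
No rounding difference to absorb.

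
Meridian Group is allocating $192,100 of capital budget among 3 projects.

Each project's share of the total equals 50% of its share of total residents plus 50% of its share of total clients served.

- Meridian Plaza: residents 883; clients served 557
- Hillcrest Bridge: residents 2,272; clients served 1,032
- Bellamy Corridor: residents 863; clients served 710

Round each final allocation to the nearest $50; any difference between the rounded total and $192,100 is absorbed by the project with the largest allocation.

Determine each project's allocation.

Residents total 4,018; clients served total 2,299.
Blended shares (50% residents + 50% clients served): Meridian Plaza 0.2310; Hillcrest Bridge 0.5072; Bellamy Corridor 0.2618.
Raw shares: Meridian Plaza 44,378.97; Hillcrest Bridge 97,427.96; Bellamy Corridor 50,293.07.
At nearest $50: Meridian Plaza $44,400; Hillcrest Bridge $97,450; Bellamy Corridor $50,300. Sum = $192,150.
Difference $192,100 − $192,150 = −$50 applied to largest allocation (Hillcrest Bridge): Hillcrest Bridge becomes $97,400.

Meridian Plaza: $44,400 | Hillcrest Bridge: $97,400 | Bellamy Corridor: $50,300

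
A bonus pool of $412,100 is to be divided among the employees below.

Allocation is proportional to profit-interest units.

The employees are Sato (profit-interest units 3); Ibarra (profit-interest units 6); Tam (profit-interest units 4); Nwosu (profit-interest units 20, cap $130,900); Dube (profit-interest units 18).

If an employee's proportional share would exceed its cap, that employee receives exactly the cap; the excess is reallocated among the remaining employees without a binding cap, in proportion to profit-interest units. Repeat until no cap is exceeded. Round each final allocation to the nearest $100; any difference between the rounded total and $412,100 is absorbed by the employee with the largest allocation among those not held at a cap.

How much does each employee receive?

Profit-interest units total: 51.
Pro-rata shares before constraints: Sato 24,241.18; Ibarra 48,482.35; Tam 32,321.57; Nwosu 161,607.84; Dube 145,447.06.
Cap binds for Nwosu ($130,900); balance $281,200 reallocated over remaining profit-interest units 31.
Redistributed shares: Sato 27,212.90 → $27,200; Ibarra 54,425.81 → $54,400; Tam 36,283.87 → $36,300; Dube 163,277.42 → $163,300.

Sato: $27,200; Ibarra: $54,400; Tam: $36,300; Nwosu: $130,900; Dube: $163,300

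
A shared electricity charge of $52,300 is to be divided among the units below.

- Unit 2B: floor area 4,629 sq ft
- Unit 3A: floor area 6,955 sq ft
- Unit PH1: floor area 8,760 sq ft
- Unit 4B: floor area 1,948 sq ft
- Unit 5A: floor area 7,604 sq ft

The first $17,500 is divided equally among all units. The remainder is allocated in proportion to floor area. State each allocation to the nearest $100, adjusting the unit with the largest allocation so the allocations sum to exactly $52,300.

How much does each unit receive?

First tranche $17,500 split equally: $3,500 each.
Remainder $34,800 by floor area (total 29,896): Unit 2B 5,388.32 → $5,400; Unit 3A 8,095.87 → $8,100; Unit PH1 10,196.95 → $10,200; Unit 4B 2,267.54 → $2,300; Unit 5A 8,851.32 → $8,900.
Rounding difference −$100 on remainder applied to Unit PH1.
Totals: Unit 2B $3,500 + $5,400 = $8,900; Unit 3A $3,500 + $8,100 = $11,600; Unit PH1 $3,500 + $10,100 = $13,600; Unit 4B $3,500 + $2,300 = $5,800; Unit 5A $3,500 + $8,900 = $12,400.

Unit 2B: $8,900; Unit 3A: $11,600; Unit PH1: $13,600; Unit 4B: $5,800; Unit 5A: $12,400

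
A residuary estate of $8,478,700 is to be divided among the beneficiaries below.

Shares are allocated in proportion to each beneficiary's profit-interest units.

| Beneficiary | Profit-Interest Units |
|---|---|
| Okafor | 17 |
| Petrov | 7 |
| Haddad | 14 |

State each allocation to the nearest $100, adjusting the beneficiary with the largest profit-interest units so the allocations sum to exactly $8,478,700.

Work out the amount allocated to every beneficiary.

Okafor: $3,793,100; Petrov: $1,561,900; Haddad: $3,123,700

Total profit-interest units = 17 + 7 + 14 = 38.
Pro-rata amounts: Okafor 3,793,102.63; Petrov 1,561,865.79; Haddad 3,123,731.58.
At nearest $100: Okafor $3,793,100; Petrov $1,561,900; Haddad $3,123,700. Sum = $8,478,700.
No rounding difference to absorb.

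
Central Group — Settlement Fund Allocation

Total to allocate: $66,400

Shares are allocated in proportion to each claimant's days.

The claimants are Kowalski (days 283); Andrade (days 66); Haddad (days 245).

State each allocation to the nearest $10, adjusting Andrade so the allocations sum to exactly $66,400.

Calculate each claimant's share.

Days total: 594.
Pro-rata amounts: Kowalski 283/594 × $66,400 = 31,635.02; Andrade 66/594 × $66,400 = 7,377.78; Haddad 245/594 × $66,400 = 27,387.21.
After rounding ($10): Kowalski $31,640; Andrade $7,380; Haddad $27,390. Sum = $66,410.
Difference $66,400 − $66,410 = −$10 applied to Andrade: Andrade becomes $7,370.

Kowalski: $31,640 | Andrade: $7,370 | Haddad: $27,390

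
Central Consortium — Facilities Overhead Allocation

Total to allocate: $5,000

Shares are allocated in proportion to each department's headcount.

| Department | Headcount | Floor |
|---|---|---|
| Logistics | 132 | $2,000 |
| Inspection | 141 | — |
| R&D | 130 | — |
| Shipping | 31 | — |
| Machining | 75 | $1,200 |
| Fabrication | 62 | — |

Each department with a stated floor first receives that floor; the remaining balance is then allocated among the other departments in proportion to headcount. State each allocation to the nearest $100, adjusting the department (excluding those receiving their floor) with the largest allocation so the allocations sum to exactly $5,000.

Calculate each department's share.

Logistics: $2,000 · Inspection: $700 · R&D: $600 · Shipping: $200 · Machining: $1,200 · Fabrication: $300

Minimums first: Logistics $2,000; Machining $1,200. Remaining pool $1,800.
Remaining pool split over remaining headcount 364: Inspection 697.25 → $700; R&D 642.86 → $600; Shipping 153.30 → $200; Fabrication 306.59 → $300.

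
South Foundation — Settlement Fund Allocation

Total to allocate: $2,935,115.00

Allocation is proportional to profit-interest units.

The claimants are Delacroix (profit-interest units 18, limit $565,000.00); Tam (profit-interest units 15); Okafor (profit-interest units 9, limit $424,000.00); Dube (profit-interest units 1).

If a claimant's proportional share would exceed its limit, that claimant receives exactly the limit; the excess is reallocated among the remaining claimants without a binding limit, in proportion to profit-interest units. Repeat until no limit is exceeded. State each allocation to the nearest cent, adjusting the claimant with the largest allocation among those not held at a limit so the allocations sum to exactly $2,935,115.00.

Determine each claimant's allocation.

Profit-interest units total: 43.
Pro-rata shares before constraints: Delacroix 1,228,652.7907; Tam 1,023,877.3256; Okafor 614,326.3953; Dube 68,258.4884.
Capped: Delacroix ($565,000.00), Okafor ($424,000.00); remaining pool $1,946,115.00 reallocated over remaining profit-interest units 16.
Shares after redistribution: Tam 1,824,482.8125 → $1,824,482.81; Dube 121,632.1875 → $121,632.19.

Delacroix: $565,000.00; Tam: $1,824,482.81; Okafor: $424,000.00; Dube: $121,632.19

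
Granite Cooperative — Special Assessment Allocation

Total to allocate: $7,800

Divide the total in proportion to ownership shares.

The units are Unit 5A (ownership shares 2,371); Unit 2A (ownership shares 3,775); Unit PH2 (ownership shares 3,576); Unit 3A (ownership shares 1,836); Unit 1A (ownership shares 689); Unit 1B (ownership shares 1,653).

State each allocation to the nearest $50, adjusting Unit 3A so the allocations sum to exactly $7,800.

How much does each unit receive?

Unit 5A: $1,350; Unit 2A: $2,100; Unit PH2: $2,000; Unit 3A: $1,000; Unit 1A: $400; Unit 1B: $950

Combined ownership shares = 13,900.
Pro-rata amounts: Unit 5A 2,371/13,900 × $7,800 = 1,330.49; Unit 2A 3,775/13,900 × $7,800 = 2,118.35; Unit PH2 3,576/13,900 × $7,800 = 2,006.68; Unit 3A 1,836/13,900 × $7,800 = 1,030.27; Unit 1A 689/13,900 × $7,800 = 386.63; Unit 1B 1,653/13,900 × $7,800 = 927.58.
Rounded to nearest $50: Unit 5A $1,350; Unit 2A $2,100; Unit PH2 $2,000; Unit 3A $1,050; Unit 1A $400; Unit 1B $950. Sum = $7,850.
Difference $7,800 − $7,850 = −$50 applied to Unit 3A: Unit 3A becomes $1,000.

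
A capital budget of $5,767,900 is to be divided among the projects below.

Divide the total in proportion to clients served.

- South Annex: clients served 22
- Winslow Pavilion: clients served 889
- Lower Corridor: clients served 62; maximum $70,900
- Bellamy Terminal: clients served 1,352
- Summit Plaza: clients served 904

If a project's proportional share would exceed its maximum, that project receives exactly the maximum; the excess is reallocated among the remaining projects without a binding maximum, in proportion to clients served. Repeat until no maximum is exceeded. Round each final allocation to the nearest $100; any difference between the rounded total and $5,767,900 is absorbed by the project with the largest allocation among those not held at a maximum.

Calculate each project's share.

Total clients served = 3,229.
Unconstrained shares: South Annex 39,298.17; Winslow Pavilion 1,588,003.44; Lower Corridor 110,749.40; Bellamy Terminal 2,415,051.35; Summit Plaza 1,614,797.65.
Capped: Lower Corridor ($70,900); balance $5,697,000 reallocated over remaining clients served 3,167.
Redistributed shares: South Annex 39,574.99 → $39,600; Winslow Pavilion 1,599,189.45 → $1,599,200; Bellamy Terminal 2,432,063.15 → $2,432,100; Summit Plaza 1,626,172.40 → $1,626,200.
Rounding difference −$100 applied to Bellamy Terminal → $2,432,000.

South Annex: $39,600 · Winslow Pavilion: $1,599,200 · Lower Corridor: $70,900 · Bellamy Terminal: $2,432,000 · Summit Plaza: $1,626,200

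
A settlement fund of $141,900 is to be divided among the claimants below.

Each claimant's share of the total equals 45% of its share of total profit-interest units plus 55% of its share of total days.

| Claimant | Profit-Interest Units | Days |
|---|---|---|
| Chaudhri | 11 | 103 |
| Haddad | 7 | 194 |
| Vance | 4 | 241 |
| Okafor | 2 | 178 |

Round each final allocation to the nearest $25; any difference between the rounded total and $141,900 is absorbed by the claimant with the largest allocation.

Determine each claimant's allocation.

Chaudhri: $40,500 | Haddad: $39,775 | Vance: $36,900 | Okafor: $24,725

Totals — profit-interest units 24, days 716.
Composite weights (45% profit-interest units + 55% days): Chaudhri 0.2854; Haddad 0.2803; Vance 0.2601; Okafor 0.1742.
Raw shares: Chaudhri 40,494.02; Haddad 39,770.65; Vance 36,911.84; Okafor 24,723.50.
Rounded to nearest $25: Chaudhri $40,500; Haddad $39,775; Vance $36,900; Okafor $24,725. Sum = $141,900.
Rounded total matches; no reconciliation needed.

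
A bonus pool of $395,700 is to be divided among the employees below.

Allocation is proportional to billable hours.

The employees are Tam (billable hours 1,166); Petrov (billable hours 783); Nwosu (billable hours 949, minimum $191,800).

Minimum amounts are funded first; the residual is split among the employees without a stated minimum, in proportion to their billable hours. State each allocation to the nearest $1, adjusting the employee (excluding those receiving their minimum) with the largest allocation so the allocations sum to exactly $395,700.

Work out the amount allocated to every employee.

Tam: $121,984 | Petrov: $81,916 | Nwosu: $191,800

Fund the minimums — Nwosu $191,800. Residual $203,900.
Residual split over remaining billable hours 1,949: Tam 121,984.30 → $121,984; Petrov 81,915.70 → $81,916.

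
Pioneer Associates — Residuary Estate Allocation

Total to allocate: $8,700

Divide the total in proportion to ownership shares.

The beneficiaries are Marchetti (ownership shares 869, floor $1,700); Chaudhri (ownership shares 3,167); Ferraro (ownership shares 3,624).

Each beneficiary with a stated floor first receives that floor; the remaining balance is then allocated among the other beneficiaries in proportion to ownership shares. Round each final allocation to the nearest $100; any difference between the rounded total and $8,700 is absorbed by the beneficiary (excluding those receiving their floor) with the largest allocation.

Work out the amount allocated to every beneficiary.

Marchetti: $1,700; Chaudhri: $3,300; Ferraro: $3,700

Minimums first: Marchetti $1,700. Remaining pool $7,000.
Remaining pool split over remaining ownership shares 6,791: Chaudhri 3,264.47 → $3,300; Ferraro 3,735.53 → $3,700.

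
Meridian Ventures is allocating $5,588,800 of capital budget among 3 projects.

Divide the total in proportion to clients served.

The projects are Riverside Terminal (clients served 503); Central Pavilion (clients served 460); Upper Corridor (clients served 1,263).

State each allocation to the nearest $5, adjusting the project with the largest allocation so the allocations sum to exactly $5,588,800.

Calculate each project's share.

Riverside Terminal: $1,262,880; Central Pavilion: $1,154,920; Upper Corridor: $3,171,000

Clients served total: 2,226.
Raw shares: Riverside Terminal 503/2,226 × $5,588,800 = 1,262,877.99; Central Pavilion 460/2,226 × $5,588,800 = 1,154,918.24; Upper Corridor 1,263/2,226 × $5,588,800 = 3,171,003.77.
At nearest $5: Riverside Terminal $1,262,880; Central Pavilion $1,154,920; Upper Corridor $3,171,005. Sum = $5,588,805.
Difference $5,588,800 − $5,588,805 = −$5 applied to largest allocation (Upper Corridor): Upper Corridor becomes $3,171,000.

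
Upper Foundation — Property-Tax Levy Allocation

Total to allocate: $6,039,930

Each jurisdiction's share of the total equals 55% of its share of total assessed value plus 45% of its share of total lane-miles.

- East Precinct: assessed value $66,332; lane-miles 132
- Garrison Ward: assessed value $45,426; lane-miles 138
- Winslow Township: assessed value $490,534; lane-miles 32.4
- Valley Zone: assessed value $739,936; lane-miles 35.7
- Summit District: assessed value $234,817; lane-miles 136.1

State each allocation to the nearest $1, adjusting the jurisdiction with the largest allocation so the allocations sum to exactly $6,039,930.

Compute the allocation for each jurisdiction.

East Precinct: $896,308; Garrison Ward: $886,661; Winslow Township: $1,218,991; Valley Zone: $1,763,257; Summit District: $1,274,713

Assessed value total 1,577,045; lane-miles total 474.2.
Composite weights (55% assessed value + 45% lane-miles): East Precinct 0.1484; Garrison Ward 0.1468; Winslow Township 0.2018; Valley Zone 0.2919; Summit District 0.2110.
Unrounded shares: East Precinct 896,308.22; Garrison Ward 886,661.00; Winslow Township 1,218,990.64; Valley Zone 1,763,257.29; Summit District 1,274,712.86.
After rounding ($1): East Precinct $896,308; Garrison Ward $886,661; Winslow Township $1,218,991; Valley Zone $1,763,257; Summit District $1,274,713. Sum = $6,039,930.
Sum already equals the total — no adjustment.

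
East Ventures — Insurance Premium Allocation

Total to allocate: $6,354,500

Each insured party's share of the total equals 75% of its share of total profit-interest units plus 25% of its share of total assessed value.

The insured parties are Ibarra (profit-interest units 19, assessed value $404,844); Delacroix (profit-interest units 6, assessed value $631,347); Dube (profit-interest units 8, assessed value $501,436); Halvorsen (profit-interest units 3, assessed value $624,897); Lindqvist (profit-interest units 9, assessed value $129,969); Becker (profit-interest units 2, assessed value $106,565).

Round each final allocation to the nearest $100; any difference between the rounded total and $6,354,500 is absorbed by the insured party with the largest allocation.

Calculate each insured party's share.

Profit-interest units total 47; assessed value total 2,399,058.
Blended shares (75% profit-interest units + 25% assessed value): Ibarra 0.3454; Delacroix 0.1615; Dube 0.1799; Halvorsen 0.1130; Lindqvist 0.1572; Becker 0.0430.
Raw shares: Ibarra 2,194,712.75; Delacroix 1,026,479.35; Dube 1,143,257.16; Halvorsen 718,003.45; Lindqvist 998,678.14; Becker 273,369.15.
Rounded to nearest $100: Ibarra $2,194,700; Delacroix $1,026,500; Dube $1,143,300; Halvorsen $718,000; Lindqvist $998,700; Becker $273,400. Sum = $6,354,600.
Difference $6,354,500 − $6,354,600 = −$100 applied to largest allocation (Ibarra): Ibarra becomes $2,194,600.

Ibarra: $2,194,600 | Delacroix: $1,026,500 | Dube: $1,143,300 | Halvorsen: $718,000 | Lindqvist: $998,700 | Becker: $273,400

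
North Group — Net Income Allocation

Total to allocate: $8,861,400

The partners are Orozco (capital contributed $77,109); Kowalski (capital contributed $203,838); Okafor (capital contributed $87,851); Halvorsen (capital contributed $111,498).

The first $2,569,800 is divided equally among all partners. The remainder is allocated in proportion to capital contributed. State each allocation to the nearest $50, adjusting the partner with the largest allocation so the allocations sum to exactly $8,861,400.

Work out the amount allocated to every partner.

Orozco: $1,652,550 · Kowalski: $3,312,600 · Okafor: $1,793,250 · Halvorsen: $2,103,000

Equal tier: $2,569,800 ÷ 4 = $642,450 apiece.
Remainder $6,291,600 by capital contributed (total 480,296): Orozco 1,010,083.33 → $1,010,100; Kowalski 2,670,159.99 → $2,670,150; Okafor 1,150,797.32 → $1,150,800; Halvorsen 1,460,559.36 → $1,460,550.
Totals: Orozco $642,450 + $1,010,100 = $1,652,550; Kowalski $642,450 + $2,670,150 = $3,312,600; Okafor $642,450 + $1,150,800 = $1,793,250; Halvorsen $642,450 + $1,460,550 = $2,103,000.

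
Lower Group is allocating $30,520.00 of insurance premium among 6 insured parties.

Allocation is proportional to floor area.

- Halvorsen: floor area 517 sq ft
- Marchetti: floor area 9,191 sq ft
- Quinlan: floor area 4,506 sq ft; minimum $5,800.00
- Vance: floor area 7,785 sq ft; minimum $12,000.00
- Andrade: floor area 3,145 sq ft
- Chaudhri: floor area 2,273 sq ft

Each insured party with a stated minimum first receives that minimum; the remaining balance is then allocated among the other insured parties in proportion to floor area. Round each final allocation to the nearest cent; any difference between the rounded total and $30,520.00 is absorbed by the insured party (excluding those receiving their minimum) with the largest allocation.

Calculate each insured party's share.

Halvorsen: $434.76; Marchetti: $7,729.05; Quinlan: $5,800.00; Vance: $12,000.00; Andrade: $2,644.74; Chaudhri: $1,911.45

Guaranteed amounts: Quinlan $5,800.00; Vance $12,000.00. Remaining pool $12,720.00.
Remaining pool split over remaining floor area 15,126: Halvorsen 434.7640 → $434.76; Marchetti 7,729.0440 → $7,729.04; Andrade 2,644.7441 → $2,644.74; Chaudhri 1,911.4478 → $1,911.45.
Rounding difference +$0.01 applied to Marchetti → $7,729.05.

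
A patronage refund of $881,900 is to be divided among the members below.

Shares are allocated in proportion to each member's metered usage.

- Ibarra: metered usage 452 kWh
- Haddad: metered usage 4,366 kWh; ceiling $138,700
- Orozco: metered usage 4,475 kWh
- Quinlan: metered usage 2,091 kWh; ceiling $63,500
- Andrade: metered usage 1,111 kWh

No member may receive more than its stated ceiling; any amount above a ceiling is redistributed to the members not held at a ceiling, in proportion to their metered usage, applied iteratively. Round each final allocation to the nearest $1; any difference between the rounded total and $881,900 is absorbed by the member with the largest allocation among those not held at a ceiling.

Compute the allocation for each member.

Ibarra: $50,882; Haddad: $138,700; Orozco: $503,752; Quinlan: $63,500; Andrade: $125,066

Combined metered usage = 12,495.
Proportional shares (ignoring caps): Ibarra 31,902.26; Haddad 308,153.29; Orozco 315,846.54; Quinlan 147,583.27; Andrade 78,414.64.
Held at cap: Haddad ($138,700), Quinlan ($63,500); remaining pool $679,700 reallocated over remaining metered usage 6,038.
Remaining shares: Ibarra 50,881.82 → $50,882; Orozco 503,752.48 → $503,752; Andrade 125,065.70 → $125,066.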